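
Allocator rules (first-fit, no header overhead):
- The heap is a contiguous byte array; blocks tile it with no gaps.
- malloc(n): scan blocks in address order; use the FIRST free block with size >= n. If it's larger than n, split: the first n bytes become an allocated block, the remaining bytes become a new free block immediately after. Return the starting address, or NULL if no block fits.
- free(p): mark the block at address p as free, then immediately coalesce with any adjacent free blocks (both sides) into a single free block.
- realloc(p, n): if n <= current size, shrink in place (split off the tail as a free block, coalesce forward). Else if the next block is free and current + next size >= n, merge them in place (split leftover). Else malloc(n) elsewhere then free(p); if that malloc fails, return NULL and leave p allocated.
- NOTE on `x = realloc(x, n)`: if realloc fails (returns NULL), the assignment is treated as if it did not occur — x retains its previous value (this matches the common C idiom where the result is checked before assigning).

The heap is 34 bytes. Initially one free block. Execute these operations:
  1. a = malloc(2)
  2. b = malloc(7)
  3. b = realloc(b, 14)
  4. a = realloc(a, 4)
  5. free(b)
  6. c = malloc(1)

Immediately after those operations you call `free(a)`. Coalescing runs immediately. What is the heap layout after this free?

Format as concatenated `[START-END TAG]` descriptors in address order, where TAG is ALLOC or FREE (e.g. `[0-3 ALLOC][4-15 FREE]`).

Answer: [0-0 ALLOC][1-33 FREE]

Derivation:
Op 1: a = malloc(2) -> a = 0; heap: [0-1 ALLOC][2-33 FREE]
Op 2: b = malloc(7) -> b = 2; heap: [0-1 ALLOC][2-8 ALLOC][9-33 FREE]
Op 3: b = realloc(b, 14) -> b = 2; heap: [0-1 ALLOC][2-15 ALLOC][16-33 FREE]
Op 4: a = realloc(a, 4) -> a = 16; heap: [0-1 FREE][2-15 ALLOC][16-19 ALLOC][20-33 FREE]
Op 5: free(b) -> (freed b); heap: [0-15 FREE][16-19 ALLOC][20-33 FREE]
Op 6: c = malloc(1) -> c = 0; heap: [0-0 ALLOC][1-15 FREE][16-19 ALLOC][20-33 FREE]
free(a): a = 16 -> block [16-19 ALLOC]; mark free, coalesce with adjacent free neighbors -> [0-0 ALLOC][1-33 FREE]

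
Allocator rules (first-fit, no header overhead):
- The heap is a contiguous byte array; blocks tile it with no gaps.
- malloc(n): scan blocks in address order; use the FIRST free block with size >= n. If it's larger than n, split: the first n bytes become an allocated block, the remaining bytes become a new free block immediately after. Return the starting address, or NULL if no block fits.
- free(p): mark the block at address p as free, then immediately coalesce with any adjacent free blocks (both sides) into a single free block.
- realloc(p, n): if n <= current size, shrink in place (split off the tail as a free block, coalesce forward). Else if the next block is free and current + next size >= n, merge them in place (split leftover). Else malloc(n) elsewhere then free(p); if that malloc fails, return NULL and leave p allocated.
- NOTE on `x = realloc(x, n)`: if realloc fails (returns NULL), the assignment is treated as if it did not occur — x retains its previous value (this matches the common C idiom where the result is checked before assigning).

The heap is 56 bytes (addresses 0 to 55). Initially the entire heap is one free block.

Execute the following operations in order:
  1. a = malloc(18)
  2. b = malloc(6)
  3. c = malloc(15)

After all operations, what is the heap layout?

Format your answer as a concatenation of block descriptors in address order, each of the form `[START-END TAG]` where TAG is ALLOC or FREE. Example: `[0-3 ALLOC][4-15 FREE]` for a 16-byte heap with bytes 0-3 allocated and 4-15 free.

Op 1: a = malloc(18) -> a = 0; heap: [0-17 ALLOC][18-55 FREE]
Op 2: b = malloc(6) -> b = 18; heap: [0-17 ALLOC][18-23 ALLOC][24-55 FREE]
Op 3: c = malloc(15) -> c = 24; heap: [0-17 ALLOC][18-23 ALLOC][24-38 ALLOC][39-55 FREE]

Answer: [0-17 ALLOC][18-23 ALLOC][24-38 ALLOC][39-55 FREE]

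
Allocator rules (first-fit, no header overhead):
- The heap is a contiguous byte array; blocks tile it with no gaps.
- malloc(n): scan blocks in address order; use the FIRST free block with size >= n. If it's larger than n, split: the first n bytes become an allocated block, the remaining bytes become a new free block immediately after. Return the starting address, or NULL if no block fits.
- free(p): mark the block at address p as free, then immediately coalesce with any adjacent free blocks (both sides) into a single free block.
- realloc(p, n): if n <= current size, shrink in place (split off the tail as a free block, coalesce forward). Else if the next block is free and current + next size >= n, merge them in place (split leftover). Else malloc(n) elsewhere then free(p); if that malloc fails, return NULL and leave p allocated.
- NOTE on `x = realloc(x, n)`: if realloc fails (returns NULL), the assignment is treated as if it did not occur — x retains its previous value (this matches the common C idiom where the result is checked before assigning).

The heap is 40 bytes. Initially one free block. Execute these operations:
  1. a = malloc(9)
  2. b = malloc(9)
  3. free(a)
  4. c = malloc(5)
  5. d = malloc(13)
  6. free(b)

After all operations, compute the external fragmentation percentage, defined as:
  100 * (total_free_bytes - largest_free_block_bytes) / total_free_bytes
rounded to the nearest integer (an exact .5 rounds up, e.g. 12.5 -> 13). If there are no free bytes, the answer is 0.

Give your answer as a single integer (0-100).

Op 1: a = malloc(9) -> a = 0; heap: [0-8 ALLOC][9-39 FREE]
Op 2: b = malloc(9) -> b = 9; heap: [0-8 ALLOC][9-17 ALLOC][18-39 FREE]
Op 3: free(a) -> (freed a); heap: [0-8 FREE][9-17 ALLOC][18-39 FREE]
Op 4: c = malloc(5) -> c = 0; heap: [0-4 ALLOC][5-8 FREE][9-17 ALLOC][18-39 FREE]
Op 5: d = malloc(13) -> d = 18; heap: [0-4 ALLOC][5-8 FREE][9-17 ALLOC][18-30 ALLOC][31-39 FREE]
Op 6: free(b) -> (freed b); heap: [0-4 ALLOC][5-17 FREE][18-30 ALLOC][31-39 FREE]
Free blocks: [13 9] total_free=22 largest=13 -> 100*(22-13)/22 = 900/22 ≈ 40.909 -> rounds to 41

Answer: 41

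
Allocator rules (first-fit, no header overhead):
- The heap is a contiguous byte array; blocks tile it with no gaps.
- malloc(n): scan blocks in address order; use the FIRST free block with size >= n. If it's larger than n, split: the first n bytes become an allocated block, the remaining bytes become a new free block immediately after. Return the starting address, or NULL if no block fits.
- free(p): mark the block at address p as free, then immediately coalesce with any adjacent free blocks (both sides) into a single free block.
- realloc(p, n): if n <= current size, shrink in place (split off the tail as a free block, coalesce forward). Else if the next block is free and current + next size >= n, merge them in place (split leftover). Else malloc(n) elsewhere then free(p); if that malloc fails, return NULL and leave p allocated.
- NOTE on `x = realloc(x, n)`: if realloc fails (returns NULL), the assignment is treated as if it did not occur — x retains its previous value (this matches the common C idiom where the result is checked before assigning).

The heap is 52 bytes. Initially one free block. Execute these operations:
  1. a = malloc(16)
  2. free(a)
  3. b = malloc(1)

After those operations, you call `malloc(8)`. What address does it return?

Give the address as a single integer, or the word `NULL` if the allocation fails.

Answer: 1

Derivation:
Op 1: a = malloc(16) -> a = 0; heap: [0-15 ALLOC][16-51 FREE]
Op 2: free(a) -> (freed a); heap: [0-51 FREE]
Op 3: b = malloc(1) -> b = 0; heap: [0-0 ALLOC][1-51 FREE]
malloc(8): first-fit scan over [0-0 ALLOC][1-51 FREE] -> 1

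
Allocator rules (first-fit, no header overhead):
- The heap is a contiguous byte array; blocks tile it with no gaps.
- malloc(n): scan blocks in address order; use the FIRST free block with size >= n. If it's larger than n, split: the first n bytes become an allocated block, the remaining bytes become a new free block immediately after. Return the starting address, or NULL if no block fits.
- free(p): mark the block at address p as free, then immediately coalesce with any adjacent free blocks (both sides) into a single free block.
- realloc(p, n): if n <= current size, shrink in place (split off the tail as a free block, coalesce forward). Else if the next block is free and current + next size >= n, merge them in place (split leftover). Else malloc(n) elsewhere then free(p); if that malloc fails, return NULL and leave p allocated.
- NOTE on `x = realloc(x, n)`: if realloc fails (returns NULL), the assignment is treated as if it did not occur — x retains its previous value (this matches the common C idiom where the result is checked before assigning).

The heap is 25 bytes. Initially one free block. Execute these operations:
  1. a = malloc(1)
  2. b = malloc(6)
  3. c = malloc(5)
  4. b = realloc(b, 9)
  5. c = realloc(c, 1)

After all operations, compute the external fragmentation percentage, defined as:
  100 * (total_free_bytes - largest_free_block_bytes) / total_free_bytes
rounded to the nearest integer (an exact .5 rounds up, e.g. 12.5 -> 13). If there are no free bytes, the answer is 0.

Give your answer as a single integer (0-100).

Answer: 57

Derivation:
Op 1: a = malloc(1) -> a = 0; heap: [0-0 ALLOC][1-24 FREE]
Op 2: b = malloc(6) -> b = 1; heap: [0-0 ALLOC][1-6 ALLOC][7-24 FREE]
Op 3: c = malloc(5) -> c = 7; heap: [0-0 ALLOC][1-6 ALLOC][7-11 ALLOC][12-24 FREE]
Op 4: b = realloc(b, 9) -> b = 12; heap: [0-0 ALLOC][1-6 FREE][7-11 ALLOC][12-20 ALLOC][21-24 FREE]
Op 5: c = realloc(c, 1) -> c = 7; heap: [0-0 ALLOC][1-6 FREE][7-7 ALLOC][8-11 FREE][12-20 ALLOC][21-24 FREE]
Free blocks: [6 4 4] total_free=14 largest=6 -> 100*(14-6)/14 = 800/14 ≈ 57.143 -> rounds to 57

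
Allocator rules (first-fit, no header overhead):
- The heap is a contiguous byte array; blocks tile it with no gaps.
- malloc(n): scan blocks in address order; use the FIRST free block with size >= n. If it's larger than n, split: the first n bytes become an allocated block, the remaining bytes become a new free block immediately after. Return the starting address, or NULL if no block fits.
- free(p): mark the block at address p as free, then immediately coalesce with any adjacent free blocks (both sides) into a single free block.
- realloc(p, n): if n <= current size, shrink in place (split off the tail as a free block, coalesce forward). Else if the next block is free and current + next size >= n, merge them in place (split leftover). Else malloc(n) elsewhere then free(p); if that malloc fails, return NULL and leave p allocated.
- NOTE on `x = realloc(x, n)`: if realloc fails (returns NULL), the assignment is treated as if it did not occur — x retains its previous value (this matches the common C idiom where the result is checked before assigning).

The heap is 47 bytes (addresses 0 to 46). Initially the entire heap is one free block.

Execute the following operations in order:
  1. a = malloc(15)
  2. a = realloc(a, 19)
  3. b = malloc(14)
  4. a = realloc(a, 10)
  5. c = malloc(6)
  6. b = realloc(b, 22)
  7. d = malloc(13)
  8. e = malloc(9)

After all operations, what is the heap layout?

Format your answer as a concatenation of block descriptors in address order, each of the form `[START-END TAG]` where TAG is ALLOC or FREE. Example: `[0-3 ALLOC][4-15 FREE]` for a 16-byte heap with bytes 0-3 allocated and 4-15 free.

Answer: [0-9 ALLOC][10-15 ALLOC][16-18 FREE][19-40 ALLOC][41-46 FREE]

Derivation:
Op 1: a = malloc(15) -> a = 0; heap: [0-14 ALLOC][15-46 FREE]
Op 2: a = realloc(a, 19) -> a = 0; heap: [0-18 ALLOC][19-46 FREE]
Op 3: b = malloc(14) -> b = 19; heap: [0-18 ALLOC][19-32 ALLOC][33-46 FREE]
Op 4: a = realloc(a, 10) -> a = 0; heap: [0-9 ALLOC][10-18 FREE][19-32 ALLOC][33-46 FREE]
Op 5: c = malloc(6) -> c = 10; heap: [0-9 ALLOC][10-15 ALLOC][16-18 FREE][19-32 ALLOC][33-46 FREE]
Op 6: b = realloc(b, 22) -> b = 19; heap: [0-9 ALLOC][10-15 ALLOC][16-18 FREE][19-40 ALLOC][41-46 FREE]
Op 7: d = malloc(13) -> d = NULL; heap: [0-9 ALLOC][10-15 ALLOC][16-18 FREE][19-40 ALLOC][41-46 FREE]
Op 8: e = malloc(9) -> e = NULL; heap: [0-9 ALLOC][10-15 ALLOC][16-18 FREE][19-40 ALLOC][41-46 FREE]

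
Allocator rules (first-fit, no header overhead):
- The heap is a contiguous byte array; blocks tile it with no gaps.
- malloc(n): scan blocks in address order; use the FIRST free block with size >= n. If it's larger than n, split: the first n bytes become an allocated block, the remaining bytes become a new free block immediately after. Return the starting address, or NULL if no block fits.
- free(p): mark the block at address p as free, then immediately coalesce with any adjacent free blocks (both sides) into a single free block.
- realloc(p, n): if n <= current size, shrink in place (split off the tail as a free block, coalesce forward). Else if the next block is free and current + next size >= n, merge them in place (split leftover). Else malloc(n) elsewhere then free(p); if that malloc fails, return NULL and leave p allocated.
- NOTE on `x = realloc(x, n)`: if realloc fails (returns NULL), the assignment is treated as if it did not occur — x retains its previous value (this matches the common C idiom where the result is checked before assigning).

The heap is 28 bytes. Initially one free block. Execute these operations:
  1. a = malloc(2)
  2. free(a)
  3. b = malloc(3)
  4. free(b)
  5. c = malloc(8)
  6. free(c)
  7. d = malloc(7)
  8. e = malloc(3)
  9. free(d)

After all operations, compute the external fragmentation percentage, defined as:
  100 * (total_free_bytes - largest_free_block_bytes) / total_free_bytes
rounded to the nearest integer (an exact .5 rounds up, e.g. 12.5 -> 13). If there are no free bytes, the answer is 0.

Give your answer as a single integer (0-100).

Answer: 28

Derivation:
Op 1: a = malloc(2) -> a = 0; heap: [0-1 ALLOC][2-27 FREE]
Op 2: free(a) -> (freed a); heap: [0-27 FREE]
Op 3: b = malloc(3) -> b = 0; heap: [0-2 ALLOC][3-27 FREE]
Op 4: free(b) -> (freed b); heap: [0-27 FREE]
Op 5: c = malloc(8) -> c = 0; heap: [0-7 ALLOC][8-27 FREE]
Op 6: free(c) -> (freed c); heap: [0-27 FREE]
Op 7: d = malloc(7) -> d = 0; heap: [0-6 ALLOC][7-27 FREE]
Op 8: e = malloc(3) -> e = 7; heap: [0-6 ALLOC][7-9 ALLOC][10-27 FREE]
Op 9: free(d) -> (freed d); heap: [0-6 FREE][7-9 ALLOC][10-27 FREE]
Free blocks: [7 18] total_free=25 largest=18 -> 100*(25-18)/25 = 700/25 = 28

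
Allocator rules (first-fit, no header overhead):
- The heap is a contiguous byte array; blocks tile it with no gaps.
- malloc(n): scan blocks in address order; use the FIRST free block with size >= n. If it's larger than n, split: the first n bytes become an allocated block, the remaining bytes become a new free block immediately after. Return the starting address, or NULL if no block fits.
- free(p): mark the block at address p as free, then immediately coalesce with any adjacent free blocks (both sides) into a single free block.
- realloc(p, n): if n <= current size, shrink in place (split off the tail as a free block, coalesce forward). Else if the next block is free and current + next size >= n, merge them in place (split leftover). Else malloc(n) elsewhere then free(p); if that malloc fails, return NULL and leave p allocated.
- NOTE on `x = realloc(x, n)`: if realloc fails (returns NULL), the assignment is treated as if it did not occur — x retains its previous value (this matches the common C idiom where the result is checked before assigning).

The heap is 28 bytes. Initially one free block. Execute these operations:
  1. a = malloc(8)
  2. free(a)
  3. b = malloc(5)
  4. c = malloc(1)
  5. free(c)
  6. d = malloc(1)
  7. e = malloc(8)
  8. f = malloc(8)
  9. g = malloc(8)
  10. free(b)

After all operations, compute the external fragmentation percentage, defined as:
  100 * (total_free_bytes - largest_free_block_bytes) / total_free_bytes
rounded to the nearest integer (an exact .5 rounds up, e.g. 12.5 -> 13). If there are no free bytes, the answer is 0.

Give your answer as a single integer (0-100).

Op 1: a = malloc(8) -> a = 0; heap: [0-7 ALLOC][8-27 FREE]
Op 2: free(a) -> (freed a); heap: [0-27 FREE]
Op 3: b = malloc(5) -> b = 0; heap: [0-4 ALLOC][5-27 FREE]
Op 4: c = malloc(1) -> c = 5; heap: [0-4 ALLOC][5-5 ALLOC][6-27 FREE]
Op 5: free(c) -> (freed c); heap: [0-4 ALLOC][5-27 FREE]
Op 6: d = malloc(1) -> d = 5; heap: [0-4 ALLOC][5-5 ALLOC][6-27 FREE]
Op 7: e = malloc(8) -> e = 6; heap: [0-4 ALLOC][5-5 ALLOC][6-13 ALLOC][14-27 FREE]
Op 8: f = malloc(8) -> f = 14; heap: [0-4 ALLOC][5-5 ALLOC][6-13 ALLOC][14-21 ALLOC][22-27 FREE]
Op 9: g = malloc(8) -> g = NULL; heap: [0-4 ALLOC][5-5 ALLOC][6-13 ALLOC][14-21 ALLOC][22-27 FREE]
Op 10: free(b) -> (freed b); heap: [0-4 FREE][5-5 ALLOC][6-13 ALLOC][14-21 ALLOC][22-27 FREE]
Free blocks: [5 6] total_free=11 largest=6 -> 100*(11-6)/11 = 500/11 ≈ 45.455 -> rounds to 45

Answer: 45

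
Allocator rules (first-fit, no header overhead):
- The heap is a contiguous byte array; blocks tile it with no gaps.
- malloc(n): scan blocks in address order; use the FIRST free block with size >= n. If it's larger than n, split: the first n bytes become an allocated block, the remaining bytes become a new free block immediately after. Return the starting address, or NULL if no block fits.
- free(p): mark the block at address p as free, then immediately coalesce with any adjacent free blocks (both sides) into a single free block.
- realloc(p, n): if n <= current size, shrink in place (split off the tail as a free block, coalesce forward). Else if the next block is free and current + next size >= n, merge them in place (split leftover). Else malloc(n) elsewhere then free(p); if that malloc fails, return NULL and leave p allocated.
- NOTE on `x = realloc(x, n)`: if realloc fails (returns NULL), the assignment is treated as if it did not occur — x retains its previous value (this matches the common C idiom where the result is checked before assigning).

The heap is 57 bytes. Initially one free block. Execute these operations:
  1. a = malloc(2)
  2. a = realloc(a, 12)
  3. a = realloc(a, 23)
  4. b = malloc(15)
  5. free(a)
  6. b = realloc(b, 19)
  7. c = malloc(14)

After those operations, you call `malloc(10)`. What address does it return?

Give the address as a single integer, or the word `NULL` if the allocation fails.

Op 1: a = malloc(2) -> a = 0; heap: [0-1 ALLOC][2-56 FREE]
Op 2: a = realloc(a, 12) -> a = 0; heap: [0-11 ALLOC][12-56 FREE]
Op 3: a = realloc(a, 23) -> a = 0; heap: [0-22 ALLOC][23-56 FREE]
Op 4: b = malloc(15) -> b = 23; heap: [0-22 ALLOC][23-37 ALLOC][38-56 FREE]
Op 5: free(a) -> (freed a); heap: [0-22 FREE][23-37 ALLOC][38-56 FREE]
Op 6: b = realloc(b, 19) -> b = 23; heap: [0-22 FREE][23-41 ALLOC][42-56 FREE]
Op 7: c = malloc(14) -> c = 0; heap: [0-13 ALLOC][14-22 FREE][23-41 ALLOC][42-56 FREE]
malloc(10): first-fit scan over [0-13 ALLOC][14-22 FREE][23-41 ALLOC][42-56 FREE] -> 42

Answer: 42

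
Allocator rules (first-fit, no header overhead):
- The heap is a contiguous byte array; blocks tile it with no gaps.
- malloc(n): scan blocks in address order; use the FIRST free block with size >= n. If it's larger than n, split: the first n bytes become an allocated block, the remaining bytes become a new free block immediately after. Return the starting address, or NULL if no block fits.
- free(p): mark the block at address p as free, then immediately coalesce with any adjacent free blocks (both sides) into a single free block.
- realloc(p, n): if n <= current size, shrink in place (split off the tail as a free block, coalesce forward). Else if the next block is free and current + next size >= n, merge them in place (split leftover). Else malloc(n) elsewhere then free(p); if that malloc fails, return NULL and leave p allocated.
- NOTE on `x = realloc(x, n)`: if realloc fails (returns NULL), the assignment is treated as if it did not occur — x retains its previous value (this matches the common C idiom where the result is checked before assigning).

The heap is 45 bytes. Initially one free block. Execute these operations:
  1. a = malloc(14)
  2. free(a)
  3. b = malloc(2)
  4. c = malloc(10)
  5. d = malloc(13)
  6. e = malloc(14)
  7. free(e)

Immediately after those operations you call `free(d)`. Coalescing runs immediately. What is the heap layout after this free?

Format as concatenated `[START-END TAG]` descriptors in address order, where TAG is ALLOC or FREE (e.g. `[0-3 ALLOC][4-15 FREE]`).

Op 1: a = malloc(14) -> a = 0; heap: [0-13 ALLOC][14-44 FREE]
Op 2: free(a) -> (freed a); heap: [0-44 FREE]
Op 3: b = malloc(2) -> b = 0; heap: [0-1 ALLOC][2-44 FREE]
Op 4: c = malloc(10) -> c = 2; heap: [0-1 ALLOC][2-11 ALLOC][12-44 FREE]
Op 5: d = malloc(13) -> d = 12; heap: [0-1 ALLOC][2-11 ALLOC][12-24 ALLOC][25-44 FREE]
Op 6: e = malloc(14) -> e = 25; heap: [0-1 ALLOC][2-11 ALLOC][12-24 ALLOC][25-38 ALLOC][39-44 FREE]
Op 7: free(e) -> (freed e); heap: [0-1 ALLOC][2-11 ALLOC][12-24 ALLOC][25-44 FREE]
free(d): d = 12 -> block [12-24 ALLOC]; mark free, coalesce with adjacent free neighbors -> [0-1 ALLOC][2-11 ALLOC][12-44 FREE]

Answer: [0-1 ALLOC][2-11 ALLOC][12-44 FREE]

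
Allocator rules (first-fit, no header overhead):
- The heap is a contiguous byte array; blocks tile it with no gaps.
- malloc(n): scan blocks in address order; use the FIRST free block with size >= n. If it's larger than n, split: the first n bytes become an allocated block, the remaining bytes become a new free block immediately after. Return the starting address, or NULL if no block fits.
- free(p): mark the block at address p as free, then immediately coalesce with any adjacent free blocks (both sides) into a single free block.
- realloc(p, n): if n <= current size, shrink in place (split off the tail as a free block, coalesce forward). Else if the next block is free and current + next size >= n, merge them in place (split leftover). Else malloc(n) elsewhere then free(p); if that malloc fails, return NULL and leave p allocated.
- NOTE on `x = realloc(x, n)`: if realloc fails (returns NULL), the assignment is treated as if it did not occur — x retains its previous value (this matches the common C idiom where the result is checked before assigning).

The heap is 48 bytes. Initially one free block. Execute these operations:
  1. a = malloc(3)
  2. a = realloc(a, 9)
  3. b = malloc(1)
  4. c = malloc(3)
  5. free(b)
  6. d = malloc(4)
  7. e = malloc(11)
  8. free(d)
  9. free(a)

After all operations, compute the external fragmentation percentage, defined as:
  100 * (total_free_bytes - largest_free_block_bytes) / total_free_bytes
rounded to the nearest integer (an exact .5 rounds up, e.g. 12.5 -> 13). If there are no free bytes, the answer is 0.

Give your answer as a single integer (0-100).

Op 1: a = malloc(3) -> a = 0; heap: [0-2 ALLOC][3-47 FREE]
Op 2: a = realloc(a, 9) -> a = 0; heap: [0-8 ALLOC][9-47 FREE]
Op 3: b = malloc(1) -> b = 9; heap: [0-8 ALLOC][9-9 ALLOC][10-47 FREE]
Op 4: c = malloc(3) -> c = 10; heap: [0-8 ALLOC][9-9 ALLOC][10-12 ALLOC][13-47 FREE]
Op 5: free(b) -> (freed b); heap: [0-8 ALLOC][9-9 FREE][10-12 ALLOC][13-47 FREE]
Op 6: d = malloc(4) -> d = 13; heap: [0-8 ALLOC][9-9 FREE][10-12 ALLOC][13-16 ALLOC][17-47 FREE]
Op 7: e = malloc(11) -> e = 17; heap: [0-8 ALLOC][9-9 FREE][10-12 ALLOC][13-16 ALLOC][17-27 ALLOC][28-47 FREE]
Op 8: free(d) -> (freed d); heap: [0-8 ALLOC][9-9 FREE][10-12 ALLOC][13-16 FREE][17-27 ALLOC][28-47 FREE]
Op 9: free(a) -> (freed a); heap: [0-9 FREE][10-12 ALLOC][13-16 FREE][17-27 ALLOC][28-47 FREE]
Free blocks: [10 4 20] total_free=34 largest=20 -> 100*(34-20)/34 = 1400/34 ≈ 41.176 -> rounds to 41

Answer: 41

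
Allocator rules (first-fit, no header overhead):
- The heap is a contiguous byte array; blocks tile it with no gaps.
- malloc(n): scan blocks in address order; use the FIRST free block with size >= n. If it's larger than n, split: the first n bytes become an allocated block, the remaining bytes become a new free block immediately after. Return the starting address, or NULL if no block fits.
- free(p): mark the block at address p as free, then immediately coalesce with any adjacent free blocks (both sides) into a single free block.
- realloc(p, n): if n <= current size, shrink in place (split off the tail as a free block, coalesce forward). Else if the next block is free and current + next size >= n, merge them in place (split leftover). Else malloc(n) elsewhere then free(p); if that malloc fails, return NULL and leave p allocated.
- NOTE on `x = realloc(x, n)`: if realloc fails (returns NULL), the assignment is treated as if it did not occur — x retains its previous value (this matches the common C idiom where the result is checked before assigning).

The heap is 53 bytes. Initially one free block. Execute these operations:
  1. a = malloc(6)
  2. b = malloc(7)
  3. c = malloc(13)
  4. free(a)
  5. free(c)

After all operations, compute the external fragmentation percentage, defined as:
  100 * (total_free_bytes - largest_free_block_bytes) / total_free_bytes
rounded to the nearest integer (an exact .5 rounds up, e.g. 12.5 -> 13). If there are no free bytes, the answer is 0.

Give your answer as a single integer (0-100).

Answer: 13

Derivation:
Op 1: a = malloc(6) -> a = 0; heap: [0-5 ALLOC][6-52 FREE]
Op 2: b = malloc(7) -> b = 6; heap: [0-5 ALLOC][6-12 ALLOC][13-52 FREE]
Op 3: c = malloc(13) -> c = 13; heap: [0-5 ALLOC][6-12 ALLOC][13-25 ALLOC][26-52 FREE]
Op 4: free(a) -> (freed a); heap: [0-5 FREE][6-12 ALLOC][13-25 ALLOC][26-52 FREE]
Op 5: free(c) -> (freed c); heap: [0-5 FREE][6-12 ALLOC][13-52 FREE]
Free blocks: [6 40] total_free=46 largest=40 -> 100*(46-40)/46 = 600/46 ≈ 13.043 -> rounds to 13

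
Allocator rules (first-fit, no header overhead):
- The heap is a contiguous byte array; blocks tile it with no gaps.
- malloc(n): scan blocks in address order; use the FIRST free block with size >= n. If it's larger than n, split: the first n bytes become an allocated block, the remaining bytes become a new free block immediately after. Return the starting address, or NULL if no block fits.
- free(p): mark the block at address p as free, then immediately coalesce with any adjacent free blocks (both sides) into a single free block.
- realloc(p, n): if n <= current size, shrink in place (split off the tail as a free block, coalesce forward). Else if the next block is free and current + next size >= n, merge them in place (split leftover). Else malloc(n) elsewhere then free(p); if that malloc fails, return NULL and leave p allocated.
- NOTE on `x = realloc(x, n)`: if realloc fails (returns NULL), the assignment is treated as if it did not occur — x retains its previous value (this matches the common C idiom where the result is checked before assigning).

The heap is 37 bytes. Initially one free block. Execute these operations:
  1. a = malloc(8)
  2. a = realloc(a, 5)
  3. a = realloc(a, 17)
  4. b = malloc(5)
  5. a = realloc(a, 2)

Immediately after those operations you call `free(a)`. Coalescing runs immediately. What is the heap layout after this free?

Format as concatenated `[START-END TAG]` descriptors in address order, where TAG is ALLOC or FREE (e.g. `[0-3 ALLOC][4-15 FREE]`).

Answer: [0-16 FREE][17-21 ALLOC][22-36 FREE]

Derivation:
Op 1: a = malloc(8) -> a = 0; heap: [0-7 ALLOC][8-36 FREE]
Op 2: a = realloc(a, 5) -> a = 0; heap: [0-4 ALLOC][5-36 FREE]
Op 3: a = realloc(a, 17) -> a = 0; heap: [0-16 ALLOC][17-36 FREE]
Op 4: b = malloc(5) -> b = 17; heap: [0-16 ALLOC][17-21 ALLOC][22-36 FREE]
Op 5: a = realloc(a, 2) -> a = 0; heap: [0-1 ALLOC][2-16 FREE][17-21 ALLOC][22-36 FREE]
free(a): a = 0 -> block [0-1 ALLOC]; mark free, coalesce with adjacent free neighbors -> [0-16 FREE][17-21 ALLOC][22-36 FREE]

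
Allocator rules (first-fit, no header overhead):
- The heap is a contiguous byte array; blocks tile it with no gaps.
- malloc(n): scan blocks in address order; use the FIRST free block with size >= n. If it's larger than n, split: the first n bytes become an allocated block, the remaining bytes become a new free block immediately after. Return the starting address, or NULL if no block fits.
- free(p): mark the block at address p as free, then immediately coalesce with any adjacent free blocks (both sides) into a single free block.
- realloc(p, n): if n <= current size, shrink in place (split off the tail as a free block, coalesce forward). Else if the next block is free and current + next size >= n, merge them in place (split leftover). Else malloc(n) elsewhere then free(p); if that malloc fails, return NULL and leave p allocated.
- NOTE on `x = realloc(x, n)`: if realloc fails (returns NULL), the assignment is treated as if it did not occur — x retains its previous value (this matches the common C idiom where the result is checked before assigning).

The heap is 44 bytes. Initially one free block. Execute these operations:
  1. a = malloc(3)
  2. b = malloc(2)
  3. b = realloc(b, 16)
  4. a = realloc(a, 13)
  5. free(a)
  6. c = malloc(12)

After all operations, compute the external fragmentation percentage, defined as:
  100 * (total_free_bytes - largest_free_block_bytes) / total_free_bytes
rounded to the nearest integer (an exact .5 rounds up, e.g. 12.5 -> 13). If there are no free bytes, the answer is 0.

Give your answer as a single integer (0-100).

Op 1: a = malloc(3) -> a = 0; heap: [0-2 ALLOC][3-43 FREE]
Op 2: b = malloc(2) -> b = 3; heap: [0-2 ALLOC][3-4 ALLOC][5-43 FREE]
Op 3: b = realloc(b, 16) -> b = 3; heap: [0-2 ALLOC][3-18 ALLOC][19-43 FREE]
Op 4: a = realloc(a, 13) -> a = 19; heap: [0-2 FREE][3-18 ALLOC][19-31 ALLOC][32-43 FREE]
Op 5: free(a) -> (freed a); heap: [0-2 FREE][3-18 ALLOC][19-43 FREE]
Op 6: c = malloc(12) -> c = 19; heap: [0-2 FREE][3-18 ALLOC][19-30 ALLOC][31-43 FREE]
Free blocks: [3 13] total_free=16 largest=13 -> 100*(16-13)/16 = 300/16 = 18.75 -> rounds to 19

Answer: 19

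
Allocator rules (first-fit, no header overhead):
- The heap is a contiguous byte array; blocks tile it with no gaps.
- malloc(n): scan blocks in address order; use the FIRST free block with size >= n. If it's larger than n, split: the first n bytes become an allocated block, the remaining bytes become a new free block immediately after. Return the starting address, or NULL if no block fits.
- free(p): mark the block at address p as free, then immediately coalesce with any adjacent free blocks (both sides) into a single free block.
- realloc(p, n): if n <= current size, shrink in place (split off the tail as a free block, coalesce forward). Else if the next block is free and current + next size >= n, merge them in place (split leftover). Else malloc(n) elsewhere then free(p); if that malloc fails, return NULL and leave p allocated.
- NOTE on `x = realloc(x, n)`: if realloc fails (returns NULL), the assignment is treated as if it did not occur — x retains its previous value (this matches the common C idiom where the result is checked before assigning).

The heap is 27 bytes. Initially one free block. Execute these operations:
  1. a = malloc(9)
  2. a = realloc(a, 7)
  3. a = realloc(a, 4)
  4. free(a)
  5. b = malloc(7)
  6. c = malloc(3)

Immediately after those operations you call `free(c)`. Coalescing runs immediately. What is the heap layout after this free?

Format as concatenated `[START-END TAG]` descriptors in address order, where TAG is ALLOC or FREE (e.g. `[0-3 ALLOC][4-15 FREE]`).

Answer: [0-6 ALLOC][7-26 FREE]

Derivation:
Op 1: a = malloc(9) -> a = 0; heap: [0-8 ALLOC][9-26 FREE]
Op 2: a = realloc(a, 7) -> a = 0; heap: [0-6 ALLOC][7-26 FREE]
Op 3: a = realloc(a, 4) -> a = 0; heap: [0-3 ALLOC][4-26 FREE]
Op 4: free(a) -> (freed a); heap: [0-26 FREE]
Op 5: b = malloc(7) -> b = 0; heap: [0-6 ALLOC][7-26 FREE]
Op 6: c = malloc(3) -> c = 7; heap: [0-6 ALLOC][7-9 ALLOC][10-26 FREE]
free(c): c = 7 -> block [7-9 ALLOC]; mark free, coalesce with adjacent free neighbors -> [0-6 ALLOC][7-26 FREE]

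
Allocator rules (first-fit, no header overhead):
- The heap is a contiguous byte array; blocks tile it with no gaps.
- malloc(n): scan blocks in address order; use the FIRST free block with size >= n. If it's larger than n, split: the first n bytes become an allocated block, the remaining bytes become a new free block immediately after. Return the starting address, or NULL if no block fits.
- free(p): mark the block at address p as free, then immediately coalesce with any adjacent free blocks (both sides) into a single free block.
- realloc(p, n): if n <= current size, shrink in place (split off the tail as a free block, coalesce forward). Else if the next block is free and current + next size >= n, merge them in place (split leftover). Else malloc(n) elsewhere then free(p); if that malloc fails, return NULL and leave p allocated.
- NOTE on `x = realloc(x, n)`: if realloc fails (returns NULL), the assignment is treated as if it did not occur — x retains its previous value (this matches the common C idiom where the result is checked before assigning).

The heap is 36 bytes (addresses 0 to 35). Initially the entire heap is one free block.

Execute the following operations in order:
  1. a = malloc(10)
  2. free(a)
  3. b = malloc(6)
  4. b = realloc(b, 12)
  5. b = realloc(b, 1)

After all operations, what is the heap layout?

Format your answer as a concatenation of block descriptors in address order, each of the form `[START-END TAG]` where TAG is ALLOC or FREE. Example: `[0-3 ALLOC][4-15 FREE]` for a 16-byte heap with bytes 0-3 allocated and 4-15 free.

Answer: [0-0 ALLOC][1-35 FREE]

Derivation:
Op 1: a = malloc(10) -> a = 0; heap: [0-9 ALLOC][10-35 FREE]
Op 2: free(a) -> (freed a); heap: [0-35 FREE]
Op 3: b = malloc(6) -> b = 0; heap: [0-5 ALLOC][6-35 FREE]
Op 4: b = realloc(b, 12) -> b = 0; heap: [0-11 ALLOC][12-35 FREE]
Op 5: b = realloc(b, 1) -> b = 0; heap: [0-0 ALLOC][1-35 FREE]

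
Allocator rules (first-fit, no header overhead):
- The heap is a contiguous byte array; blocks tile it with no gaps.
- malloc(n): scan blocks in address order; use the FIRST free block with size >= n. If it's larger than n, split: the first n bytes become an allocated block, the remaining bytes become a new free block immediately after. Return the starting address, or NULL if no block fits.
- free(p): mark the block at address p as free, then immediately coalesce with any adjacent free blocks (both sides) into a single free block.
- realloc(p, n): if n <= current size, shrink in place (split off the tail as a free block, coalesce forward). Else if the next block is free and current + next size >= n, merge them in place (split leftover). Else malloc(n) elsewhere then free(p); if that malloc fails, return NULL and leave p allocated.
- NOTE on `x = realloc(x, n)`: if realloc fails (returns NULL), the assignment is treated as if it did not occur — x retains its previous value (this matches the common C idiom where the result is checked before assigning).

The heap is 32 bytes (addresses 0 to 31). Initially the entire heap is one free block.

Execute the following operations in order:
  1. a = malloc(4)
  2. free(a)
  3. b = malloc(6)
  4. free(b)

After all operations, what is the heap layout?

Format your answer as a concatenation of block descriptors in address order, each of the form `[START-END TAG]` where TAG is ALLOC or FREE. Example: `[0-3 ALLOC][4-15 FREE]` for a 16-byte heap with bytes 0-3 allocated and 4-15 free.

Op 1: a = malloc(4) -> a = 0; heap: [0-3 ALLOC][4-31 FREE]
Op 2: free(a) -> (freed a); heap: [0-31 FREE]
Op 3: b = malloc(6) -> b = 0; heap: [0-5 ALLOC][6-31 FREE]
Op 4: free(b) -> (freed b); heap: [0-31 FREE]

Answer: [0-31 FREE]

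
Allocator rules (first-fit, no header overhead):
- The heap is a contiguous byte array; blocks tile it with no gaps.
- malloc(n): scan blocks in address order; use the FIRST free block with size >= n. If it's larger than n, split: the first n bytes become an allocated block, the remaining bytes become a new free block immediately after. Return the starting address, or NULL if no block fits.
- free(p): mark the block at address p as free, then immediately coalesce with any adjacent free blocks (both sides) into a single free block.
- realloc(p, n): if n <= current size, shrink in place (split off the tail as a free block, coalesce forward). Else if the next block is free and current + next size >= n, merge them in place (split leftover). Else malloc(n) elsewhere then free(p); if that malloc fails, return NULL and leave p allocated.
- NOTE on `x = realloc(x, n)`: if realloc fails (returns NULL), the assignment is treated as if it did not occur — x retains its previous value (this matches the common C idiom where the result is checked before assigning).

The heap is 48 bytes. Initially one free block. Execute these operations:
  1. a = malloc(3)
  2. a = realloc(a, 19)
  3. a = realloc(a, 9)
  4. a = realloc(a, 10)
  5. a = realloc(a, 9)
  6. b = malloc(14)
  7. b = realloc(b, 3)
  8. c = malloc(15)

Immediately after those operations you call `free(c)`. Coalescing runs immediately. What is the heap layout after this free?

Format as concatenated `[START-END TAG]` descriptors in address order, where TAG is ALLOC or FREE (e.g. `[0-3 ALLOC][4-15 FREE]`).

Op 1: a = malloc(3) -> a = 0; heap: [0-2 ALLOC][3-47 FREE]
Op 2: a = realloc(a, 19) -> a = 0; heap: [0-18 ALLOC][19-47 FREE]
Op 3: a = realloc(a, 9) -> a = 0; heap: [0-8 ALLOC][9-47 FREE]
Op 4: a = realloc(a, 10) -> a = 0; heap: [0-9 ALLOC][10-47 FREE]
Op 5: a = realloc(a, 9) -> a = 0; heap: [0-8 ALLOC][9-47 FREE]
Op 6: b = malloc(14) -> b = 9; heap: [0-8 ALLOC][9-22 ALLOC][23-47 FREE]
Op 7: b = realloc(b, 3) -> b = 9; heap: [0-8 ALLOC][9-11 ALLOC][12-47 FREE]
Op 8: c = malloc(15) -> c = 12; heap: [0-8 ALLOC][9-11 ALLOC][12-26 ALLOC][27-47 FREE]
free(c): c = 12 -> block [12-26 ALLOC]; mark free, coalesce with adjacent free neighbors -> [0-8 ALLOC][9-11 ALLOC][12-47 FREE]

Answer: [0-8 ALLOC][9-11 ALLOC][12-47 FREE]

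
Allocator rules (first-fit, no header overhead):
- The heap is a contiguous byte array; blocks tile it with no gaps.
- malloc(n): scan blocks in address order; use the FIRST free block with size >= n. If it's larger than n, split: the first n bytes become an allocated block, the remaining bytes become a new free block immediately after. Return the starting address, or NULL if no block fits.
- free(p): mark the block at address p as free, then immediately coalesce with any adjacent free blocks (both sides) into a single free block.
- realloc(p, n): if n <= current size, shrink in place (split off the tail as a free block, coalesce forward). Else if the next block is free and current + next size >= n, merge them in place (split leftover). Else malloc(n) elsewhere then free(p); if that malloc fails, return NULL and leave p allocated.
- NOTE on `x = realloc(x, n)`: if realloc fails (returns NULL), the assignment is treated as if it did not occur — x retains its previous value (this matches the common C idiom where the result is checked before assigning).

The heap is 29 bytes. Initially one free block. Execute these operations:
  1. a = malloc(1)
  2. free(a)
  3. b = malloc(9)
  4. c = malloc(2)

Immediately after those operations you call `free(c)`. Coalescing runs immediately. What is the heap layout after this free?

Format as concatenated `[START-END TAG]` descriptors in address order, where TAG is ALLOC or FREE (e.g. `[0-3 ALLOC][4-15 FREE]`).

Answer: [0-8 ALLOC][9-28 FREE]

Derivation:
Op 1: a = malloc(1) -> a = 0; heap: [0-0 ALLOC][1-28 FREE]
Op 2: free(a) -> (freed a); heap: [0-28 FREE]
Op 3: b = malloc(9) -> b = 0; heap: [0-8 ALLOC][9-28 FREE]
Op 4: c = malloc(2) -> c = 9; heap: [0-8 ALLOC][9-10 ALLOC][11-28 FREE]
free(c): c = 9 -> block [9-10 ALLOC]; mark free, coalesce with adjacent free neighbors -> [0-8 ALLOC][9-28 FREE]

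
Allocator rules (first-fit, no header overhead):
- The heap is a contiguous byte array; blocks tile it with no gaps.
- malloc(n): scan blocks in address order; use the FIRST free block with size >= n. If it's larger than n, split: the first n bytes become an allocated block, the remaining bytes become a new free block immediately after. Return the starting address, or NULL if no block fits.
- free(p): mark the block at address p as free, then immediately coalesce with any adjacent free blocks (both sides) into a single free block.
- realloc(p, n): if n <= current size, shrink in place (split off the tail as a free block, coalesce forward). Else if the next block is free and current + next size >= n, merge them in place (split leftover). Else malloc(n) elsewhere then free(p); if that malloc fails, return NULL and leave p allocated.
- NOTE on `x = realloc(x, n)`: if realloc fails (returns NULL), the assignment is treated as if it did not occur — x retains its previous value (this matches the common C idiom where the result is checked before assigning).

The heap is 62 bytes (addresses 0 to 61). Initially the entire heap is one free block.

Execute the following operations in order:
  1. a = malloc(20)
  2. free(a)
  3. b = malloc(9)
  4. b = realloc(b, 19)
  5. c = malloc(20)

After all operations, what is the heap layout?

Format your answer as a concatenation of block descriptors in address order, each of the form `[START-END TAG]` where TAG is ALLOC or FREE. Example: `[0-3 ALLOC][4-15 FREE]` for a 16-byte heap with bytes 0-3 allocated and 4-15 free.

Answer: [0-18 ALLOC][19-38 ALLOC][39-61 FREE]

Derivation:
Op 1: a = malloc(20) -> a = 0; heap: [0-19 ALLOC][20-61 FREE]
Op 2: free(a) -> (freed a); heap: [0-61 FREE]
Op 3: b = malloc(9) -> b = 0; heap: [0-8 ALLOC][9-61 FREE]
Op 4: b = realloc(b, 19) -> b = 0; heap: [0-18 ALLOC][19-61 FREE]
Op 5: c = malloc(20) -> c = 19; heap: [0-18 ALLOC][19-38 ALLOC][39-61 FREE]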